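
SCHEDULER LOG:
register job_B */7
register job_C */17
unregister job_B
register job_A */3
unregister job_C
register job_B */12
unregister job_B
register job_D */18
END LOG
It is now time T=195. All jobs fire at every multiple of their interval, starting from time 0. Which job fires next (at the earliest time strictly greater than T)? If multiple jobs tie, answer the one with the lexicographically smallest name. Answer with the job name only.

Op 1: register job_B */7 -> active={job_B:*/7}
Op 2: register job_C */17 -> active={job_B:*/7, job_C:*/17}
Op 3: unregister job_B -> active={job_C:*/17}
Op 4: register job_A */3 -> active={job_A:*/3, job_C:*/17}
Op 5: unregister job_C -> active={job_A:*/3}
Op 6: register job_B */12 -> active={job_A:*/3, job_B:*/12}
Op 7: unregister job_B -> active={job_A:*/3}
Op 8: register job_D */18 -> active={job_A:*/3, job_D:*/18}
  job_A: interval 3, next fire after T=195 is 198
  job_D: interval 18, next fire after T=195 is 198
Earliest = 198, winner (lex tiebreak) = job_A

Answer: job_A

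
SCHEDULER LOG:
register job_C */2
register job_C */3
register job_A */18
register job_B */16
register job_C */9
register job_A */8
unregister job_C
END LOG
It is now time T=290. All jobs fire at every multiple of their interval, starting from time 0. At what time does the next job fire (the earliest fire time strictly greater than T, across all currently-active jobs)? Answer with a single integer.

Op 1: register job_C */2 -> active={job_C:*/2}
Op 2: register job_C */3 -> active={job_C:*/3}
Op 3: register job_A */18 -> active={job_A:*/18, job_C:*/3}
Op 4: register job_B */16 -> active={job_A:*/18, job_B:*/16, job_C:*/3}
Op 5: register job_C */9 -> active={job_A:*/18, job_B:*/16, job_C:*/9}
Op 6: register job_A */8 -> active={job_A:*/8, job_B:*/16, job_C:*/9}
Op 7: unregister job_C -> active={job_A:*/8, job_B:*/16}
  job_A: interval 8, next fire after T=290 is 296
  job_B: interval 16, next fire after T=290 is 304
Earliest fire time = 296 (job job_A)

Answer: 296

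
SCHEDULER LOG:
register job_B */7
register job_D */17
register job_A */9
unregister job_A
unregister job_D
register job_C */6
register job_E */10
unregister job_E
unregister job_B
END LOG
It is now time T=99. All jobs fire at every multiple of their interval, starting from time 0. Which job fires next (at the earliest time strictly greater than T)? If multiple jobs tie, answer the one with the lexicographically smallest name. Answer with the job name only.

Op 1: register job_B */7 -> active={job_B:*/7}
Op 2: register job_D */17 -> active={job_B:*/7, job_D:*/17}
Op 3: register job_A */9 -> active={job_A:*/9, job_B:*/7, job_D:*/17}
Op 4: unregister job_A -> active={job_B:*/7, job_D:*/17}
Op 5: unregister job_D -> active={job_B:*/7}
Op 6: register job_C */6 -> active={job_B:*/7, job_C:*/6}
Op 7: register job_E */10 -> active={job_B:*/7, job_C:*/6, job_E:*/10}
Op 8: unregister job_E -> active={job_B:*/7, job_C:*/6}
Op 9: unregister job_B -> active={job_C:*/6}
  job_C: interval 6, next fire after T=99 is 102
Earliest = 102, winner (lex tiebreak) = job_C

Answer: job_C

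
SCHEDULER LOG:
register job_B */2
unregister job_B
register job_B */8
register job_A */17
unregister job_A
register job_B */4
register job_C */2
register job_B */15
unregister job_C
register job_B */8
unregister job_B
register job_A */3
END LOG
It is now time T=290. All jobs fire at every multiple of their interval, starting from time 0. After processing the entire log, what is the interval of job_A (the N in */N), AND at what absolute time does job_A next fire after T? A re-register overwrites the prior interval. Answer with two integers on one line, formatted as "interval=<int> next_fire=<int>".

Answer: interval=3 next_fire=291

Derivation:
Op 1: register job_B */2 -> active={job_B:*/2}
Op 2: unregister job_B -> active={}
Op 3: register job_B */8 -> active={job_B:*/8}
Op 4: register job_A */17 -> active={job_A:*/17, job_B:*/8}
Op 5: unregister job_A -> active={job_B:*/8}
Op 6: register job_B */4 -> active={job_B:*/4}
Op 7: register job_C */2 -> active={job_B:*/4, job_C:*/2}
Op 8: register job_B */15 -> active={job_B:*/15, job_C:*/2}
Op 9: unregister job_C -> active={job_B:*/15}
Op 10: register job_B */8 -> active={job_B:*/8}
Op 11: unregister job_B -> active={}
Op 12: register job_A */3 -> active={job_A:*/3}
Final interval of job_A = 3
Next fire of job_A after T=290: (290//3+1)*3 = 291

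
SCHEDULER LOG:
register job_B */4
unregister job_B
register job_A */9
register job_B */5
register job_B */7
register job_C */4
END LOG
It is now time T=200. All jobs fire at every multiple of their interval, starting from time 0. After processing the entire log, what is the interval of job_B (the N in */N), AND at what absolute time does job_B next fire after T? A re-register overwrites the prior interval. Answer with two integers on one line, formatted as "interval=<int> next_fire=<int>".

Op 1: register job_B */4 -> active={job_B:*/4}
Op 2: unregister job_B -> active={}
Op 3: register job_A */9 -> active={job_A:*/9}
Op 4: register job_B */5 -> active={job_A:*/9, job_B:*/5}
Op 5: register job_B */7 -> active={job_A:*/9, job_B:*/7}
Op 6: register job_C */4 -> active={job_A:*/9, job_B:*/7, job_C:*/4}
Final interval of job_B = 7
Next fire of job_B after T=200: (200//7+1)*7 = 203

Answer: interval=7 next_fire=203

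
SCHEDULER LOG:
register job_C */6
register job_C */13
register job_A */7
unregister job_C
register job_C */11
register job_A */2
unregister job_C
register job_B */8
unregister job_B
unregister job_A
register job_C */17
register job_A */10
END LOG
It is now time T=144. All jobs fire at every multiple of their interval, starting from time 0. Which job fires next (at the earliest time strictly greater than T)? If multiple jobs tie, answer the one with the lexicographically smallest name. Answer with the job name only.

Answer: job_A

Derivation:
Op 1: register job_C */6 -> active={job_C:*/6}
Op 2: register job_C */13 -> active={job_C:*/13}
Op 3: register job_A */7 -> active={job_A:*/7, job_C:*/13}
Op 4: unregister job_C -> active={job_A:*/7}
Op 5: register job_C */11 -> active={job_A:*/7, job_C:*/11}
Op 6: register job_A */2 -> active={job_A:*/2, job_C:*/11}
Op 7: unregister job_C -> active={job_A:*/2}
Op 8: register job_B */8 -> active={job_A:*/2, job_B:*/8}
Op 9: unregister job_B -> active={job_A:*/2}
Op 10: unregister job_A -> active={}
Op 11: register job_C */17 -> active={job_C:*/17}
Op 12: register job_A */10 -> active={job_A:*/10, job_C:*/17}
  job_A: interval 10, next fire after T=144 is 150
  job_C: interval 17, next fire after T=144 is 153
Earliest = 150, winner (lex tiebreak) = job_A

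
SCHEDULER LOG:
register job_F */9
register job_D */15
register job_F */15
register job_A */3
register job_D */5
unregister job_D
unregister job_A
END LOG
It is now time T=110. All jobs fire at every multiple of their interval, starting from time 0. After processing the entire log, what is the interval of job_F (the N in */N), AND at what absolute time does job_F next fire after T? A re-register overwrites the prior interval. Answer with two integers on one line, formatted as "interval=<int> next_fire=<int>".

Answer: interval=15 next_fire=120

Derivation:
Op 1: register job_F */9 -> active={job_F:*/9}
Op 2: register job_D */15 -> active={job_D:*/15, job_F:*/9}
Op 3: register job_F */15 -> active={job_D:*/15, job_F:*/15}
Op 4: register job_A */3 -> active={job_A:*/3, job_D:*/15, job_F:*/15}
Op 5: register job_D */5 -> active={job_A:*/3, job_D:*/5, job_F:*/15}
Op 6: unregister job_D -> active={job_A:*/3, job_F:*/15}
Op 7: unregister job_A -> active={job_F:*/15}
Final interval of job_F = 15
Next fire of job_F after T=110: (110//15+1)*15 = 120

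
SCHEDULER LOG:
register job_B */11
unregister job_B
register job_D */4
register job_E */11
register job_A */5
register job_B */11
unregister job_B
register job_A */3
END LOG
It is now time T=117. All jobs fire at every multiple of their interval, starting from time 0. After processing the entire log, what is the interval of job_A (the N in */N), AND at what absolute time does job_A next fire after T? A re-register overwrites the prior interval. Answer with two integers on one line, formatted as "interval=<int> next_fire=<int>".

Answer: interval=3 next_fire=120

Derivation:
Op 1: register job_B */11 -> active={job_B:*/11}
Op 2: unregister job_B -> active={}
Op 3: register job_D */4 -> active={job_D:*/4}
Op 4: register job_E */11 -> active={job_D:*/4, job_E:*/11}
Op 5: register job_A */5 -> active={job_A:*/5, job_D:*/4, job_E:*/11}
Op 6: register job_B */11 -> active={job_A:*/5, job_B:*/11, job_D:*/4, job_E:*/11}
Op 7: unregister job_B -> active={job_A:*/5, job_D:*/4, job_E:*/11}
Op 8: register job_A */3 -> active={job_A:*/3, job_D:*/4, job_E:*/11}
Final interval of job_A = 3
Next fire of job_A after T=117: (117//3+1)*3 = 120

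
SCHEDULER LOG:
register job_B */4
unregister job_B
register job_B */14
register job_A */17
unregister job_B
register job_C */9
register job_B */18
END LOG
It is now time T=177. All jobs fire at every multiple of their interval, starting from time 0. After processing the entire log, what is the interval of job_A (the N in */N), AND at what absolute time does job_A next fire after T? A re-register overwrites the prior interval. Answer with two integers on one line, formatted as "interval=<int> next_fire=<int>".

Answer: interval=17 next_fire=187

Derivation:
Op 1: register job_B */4 -> active={job_B:*/4}
Op 2: unregister job_B -> active={}
Op 3: register job_B */14 -> active={job_B:*/14}
Op 4: register job_A */17 -> active={job_A:*/17, job_B:*/14}
Op 5: unregister job_B -> active={job_A:*/17}
Op 6: register job_C */9 -> active={job_A:*/17, job_C:*/9}
Op 7: register job_B */18 -> active={job_A:*/17, job_B:*/18, job_C:*/9}
Final interval of job_A = 17
Next fire of job_A after T=177: (177//17+1)*17 = 187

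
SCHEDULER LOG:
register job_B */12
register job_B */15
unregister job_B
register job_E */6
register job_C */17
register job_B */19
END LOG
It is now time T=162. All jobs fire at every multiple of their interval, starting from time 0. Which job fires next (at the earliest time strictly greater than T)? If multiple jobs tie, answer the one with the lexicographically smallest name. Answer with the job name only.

Op 1: register job_B */12 -> active={job_B:*/12}
Op 2: register job_B */15 -> active={job_B:*/15}
Op 3: unregister job_B -> active={}
Op 4: register job_E */6 -> active={job_E:*/6}
Op 5: register job_C */17 -> active={job_C:*/17, job_E:*/6}
Op 6: register job_B */19 -> active={job_B:*/19, job_C:*/17, job_E:*/6}
  job_B: interval 19, next fire after T=162 is 171
  job_C: interval 17, next fire after T=162 is 170
  job_E: interval 6, next fire after T=162 is 168
Earliest = 168, winner (lex tiebreak) = job_E

Answer: job_E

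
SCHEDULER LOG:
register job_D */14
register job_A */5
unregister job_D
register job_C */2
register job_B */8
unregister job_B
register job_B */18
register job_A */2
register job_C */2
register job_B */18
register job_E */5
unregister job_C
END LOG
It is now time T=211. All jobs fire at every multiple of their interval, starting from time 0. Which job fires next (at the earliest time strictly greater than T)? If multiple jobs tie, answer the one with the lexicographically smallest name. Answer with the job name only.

Op 1: register job_D */14 -> active={job_D:*/14}
Op 2: register job_A */5 -> active={job_A:*/5, job_D:*/14}
Op 3: unregister job_D -> active={job_A:*/5}
Op 4: register job_C */2 -> active={job_A:*/5, job_C:*/2}
Op 5: register job_B */8 -> active={job_A:*/5, job_B:*/8, job_C:*/2}
Op 6: unregister job_B -> active={job_A:*/5, job_C:*/2}
Op 7: register job_B */18 -> active={job_A:*/5, job_B:*/18, job_C:*/2}
Op 8: register job_A */2 -> active={job_A:*/2, job_B:*/18, job_C:*/2}
Op 9: register job_C */2 -> active={job_A:*/2, job_B:*/18, job_C:*/2}
Op 10: register job_B */18 -> active={job_A:*/2, job_B:*/18, job_C:*/2}
Op 11: register job_E */5 -> active={job_A:*/2, job_B:*/18, job_C:*/2, job_E:*/5}
Op 12: unregister job_C -> active={job_A:*/2, job_B:*/18, job_E:*/5}
  job_A: interval 2, next fire after T=211 is 212
  job_B: interval 18, next fire after T=211 is 216
  job_E: interval 5, next fire after T=211 is 215
Earliest = 212, winner (lex tiebreak) = job_A

Answer: job_A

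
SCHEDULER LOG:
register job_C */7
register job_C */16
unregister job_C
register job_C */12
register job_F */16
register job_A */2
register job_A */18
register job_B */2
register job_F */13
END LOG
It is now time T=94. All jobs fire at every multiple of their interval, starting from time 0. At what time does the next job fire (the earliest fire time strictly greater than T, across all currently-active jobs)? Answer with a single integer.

Answer: 96

Derivation:
Op 1: register job_C */7 -> active={job_C:*/7}
Op 2: register job_C */16 -> active={job_C:*/16}
Op 3: unregister job_C -> active={}
Op 4: register job_C */12 -> active={job_C:*/12}
Op 5: register job_F */16 -> active={job_C:*/12, job_F:*/16}
Op 6: register job_A */2 -> active={job_A:*/2, job_C:*/12, job_F:*/16}
Op 7: register job_A */18 -> active={job_A:*/18, job_C:*/12, job_F:*/16}
Op 8: register job_B */2 -> active={job_A:*/18, job_B:*/2, job_C:*/12, job_F:*/16}
Op 9: register job_F */13 -> active={job_A:*/18, job_B:*/2, job_C:*/12, job_F:*/13}
  job_A: interval 18, next fire after T=94 is 108
  job_B: interval 2, next fire after T=94 is 96
  job_C: interval 12, next fire after T=94 is 96
  job_F: interval 13, next fire after T=94 is 104
Earliest fire time = 96 (job job_B)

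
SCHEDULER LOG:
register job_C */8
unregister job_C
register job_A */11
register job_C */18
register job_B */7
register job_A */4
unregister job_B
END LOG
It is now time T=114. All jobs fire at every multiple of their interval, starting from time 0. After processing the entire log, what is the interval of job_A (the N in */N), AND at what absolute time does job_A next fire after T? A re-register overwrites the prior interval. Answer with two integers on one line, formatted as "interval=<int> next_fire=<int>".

Answer: interval=4 next_fire=116

Derivation:
Op 1: register job_C */8 -> active={job_C:*/8}
Op 2: unregister job_C -> active={}
Op 3: register job_A */11 -> active={job_A:*/11}
Op 4: register job_C */18 -> active={job_A:*/11, job_C:*/18}
Op 5: register job_B */7 -> active={job_A:*/11, job_B:*/7, job_C:*/18}
Op 6: register job_A */4 -> active={job_A:*/4, job_B:*/7, job_C:*/18}
Op 7: unregister job_B -> active={job_A:*/4, job_C:*/18}
Final interval of job_A = 4
Next fire of job_A after T=114: (114//4+1)*4 = 116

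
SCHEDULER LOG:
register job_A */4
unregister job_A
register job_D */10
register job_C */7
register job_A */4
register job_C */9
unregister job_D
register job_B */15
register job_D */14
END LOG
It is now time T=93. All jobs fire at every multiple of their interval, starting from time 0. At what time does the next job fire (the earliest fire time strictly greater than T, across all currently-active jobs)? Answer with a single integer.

Answer: 96

Derivation:
Op 1: register job_A */4 -> active={job_A:*/4}
Op 2: unregister job_A -> active={}
Op 3: register job_D */10 -> active={job_D:*/10}
Op 4: register job_C */7 -> active={job_C:*/7, job_D:*/10}
Op 5: register job_A */4 -> active={job_A:*/4, job_C:*/7, job_D:*/10}
Op 6: register job_C */9 -> active={job_A:*/4, job_C:*/9, job_D:*/10}
Op 7: unregister job_D -> active={job_A:*/4, job_C:*/9}
Op 8: register job_B */15 -> active={job_A:*/4, job_B:*/15, job_C:*/9}
Op 9: register job_D */14 -> active={job_A:*/4, job_B:*/15, job_C:*/9, job_D:*/14}
  job_A: interval 4, next fire after T=93 is 96
  job_B: interval 15, next fire after T=93 is 105
  job_C: interval 9, next fire after T=93 is 99
  job_D: interval 14, next fire after T=93 is 98
Earliest fire time = 96 (job job_A)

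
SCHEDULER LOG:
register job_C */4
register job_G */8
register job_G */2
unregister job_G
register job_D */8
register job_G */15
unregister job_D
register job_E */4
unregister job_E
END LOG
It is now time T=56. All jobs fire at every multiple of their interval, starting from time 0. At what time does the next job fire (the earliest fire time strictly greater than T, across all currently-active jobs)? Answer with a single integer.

Answer: 60

Derivation:
Op 1: register job_C */4 -> active={job_C:*/4}
Op 2: register job_G */8 -> active={job_C:*/4, job_G:*/8}
Op 3: register job_G */2 -> active={job_C:*/4, job_G:*/2}
Op 4: unregister job_G -> active={job_C:*/4}
Op 5: register job_D */8 -> active={job_C:*/4, job_D:*/8}
Op 6: register job_G */15 -> active={job_C:*/4, job_D:*/8, job_G:*/15}
Op 7: unregister job_D -> active={job_C:*/4, job_G:*/15}
Op 8: register job_E */4 -> active={job_C:*/4, job_E:*/4, job_G:*/15}
Op 9: unregister job_E -> active={job_C:*/4, job_G:*/15}
  job_C: interval 4, next fire after T=56 is 60
  job_G: interval 15, next fire after T=56 is 60
Earliest fire time = 60 (job job_C)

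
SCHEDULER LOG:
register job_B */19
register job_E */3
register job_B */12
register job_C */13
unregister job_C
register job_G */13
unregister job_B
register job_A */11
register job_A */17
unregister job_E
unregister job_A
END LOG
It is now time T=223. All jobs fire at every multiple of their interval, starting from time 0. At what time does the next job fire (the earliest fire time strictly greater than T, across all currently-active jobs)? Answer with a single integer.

Answer: 234

Derivation:
Op 1: register job_B */19 -> active={job_B:*/19}
Op 2: register job_E */3 -> active={job_B:*/19, job_E:*/3}
Op 3: register job_B */12 -> active={job_B:*/12, job_E:*/3}
Op 4: register job_C */13 -> active={job_B:*/12, job_C:*/13, job_E:*/3}
Op 5: unregister job_C -> active={job_B:*/12, job_E:*/3}
Op 6: register job_G */13 -> active={job_B:*/12, job_E:*/3, job_G:*/13}
Op 7: unregister job_B -> active={job_E:*/3, job_G:*/13}
Op 8: register job_A */11 -> active={job_A:*/11, job_E:*/3, job_G:*/13}
Op 9: register job_A */17 -> active={job_A:*/17, job_E:*/3, job_G:*/13}
Op 10: unregister job_E -> active={job_A:*/17, job_G:*/13}
Op 11: unregister job_A -> active={job_G:*/13}
  job_G: interval 13, next fire after T=223 is 234
Earliest fire time = 234 (job job_G)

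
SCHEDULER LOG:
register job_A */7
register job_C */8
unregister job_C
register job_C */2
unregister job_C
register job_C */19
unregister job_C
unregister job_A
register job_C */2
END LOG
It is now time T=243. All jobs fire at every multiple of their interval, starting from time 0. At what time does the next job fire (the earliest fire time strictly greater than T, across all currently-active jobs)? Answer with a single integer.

Answer: 244

Derivation:
Op 1: register job_A */7 -> active={job_A:*/7}
Op 2: register job_C */8 -> active={job_A:*/7, job_C:*/8}
Op 3: unregister job_C -> active={job_A:*/7}
Op 4: register job_C */2 -> active={job_A:*/7, job_C:*/2}
Op 5: unregister job_C -> active={job_A:*/7}
Op 6: register job_C */19 -> active={job_A:*/7, job_C:*/19}
Op 7: unregister job_C -> active={job_A:*/7}
Op 8: unregister job_A -> active={}
Op 9: register job_C */2 -> active={job_C:*/2}
  job_C: interval 2, next fire after T=243 is 244
Earliest fire time = 244 (job job_C)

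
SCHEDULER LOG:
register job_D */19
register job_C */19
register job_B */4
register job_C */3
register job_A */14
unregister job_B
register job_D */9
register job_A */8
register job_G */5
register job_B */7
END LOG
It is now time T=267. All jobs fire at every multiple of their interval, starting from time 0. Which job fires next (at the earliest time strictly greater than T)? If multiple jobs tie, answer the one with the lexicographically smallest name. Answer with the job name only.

Op 1: register job_D */19 -> active={job_D:*/19}
Op 2: register job_C */19 -> active={job_C:*/19, job_D:*/19}
Op 3: register job_B */4 -> active={job_B:*/4, job_C:*/19, job_D:*/19}
Op 4: register job_C */3 -> active={job_B:*/4, job_C:*/3, job_D:*/19}
Op 5: register job_A */14 -> active={job_A:*/14, job_B:*/4, job_C:*/3, job_D:*/19}
Op 6: unregister job_B -> active={job_A:*/14, job_C:*/3, job_D:*/19}
Op 7: register job_D */9 -> active={job_A:*/14, job_C:*/3, job_D:*/9}
Op 8: register job_A */8 -> active={job_A:*/8, job_C:*/3, job_D:*/9}
Op 9: register job_G */5 -> active={job_A:*/8, job_C:*/3, job_D:*/9, job_G:*/5}
Op 10: register job_B */7 -> active={job_A:*/8, job_B:*/7, job_C:*/3, job_D:*/9, job_G:*/5}
  job_A: interval 8, next fire after T=267 is 272
  job_B: interval 7, next fire after T=267 is 273
  job_C: interval 3, next fire after T=267 is 270
  job_D: interval 9, next fire after T=267 is 270
  job_G: interval 5, next fire after T=267 is 270
Earliest = 270, winner (lex tiebreak) = job_C

Answer: job_C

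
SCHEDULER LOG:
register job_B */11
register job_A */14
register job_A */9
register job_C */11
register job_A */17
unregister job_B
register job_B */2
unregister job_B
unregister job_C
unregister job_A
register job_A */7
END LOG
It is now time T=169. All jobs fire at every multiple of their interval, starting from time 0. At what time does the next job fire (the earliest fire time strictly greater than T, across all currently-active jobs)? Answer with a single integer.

Answer: 175

Derivation:
Op 1: register job_B */11 -> active={job_B:*/11}
Op 2: register job_A */14 -> active={job_A:*/14, job_B:*/11}
Op 3: register job_A */9 -> active={job_A:*/9, job_B:*/11}
Op 4: register job_C */11 -> active={job_A:*/9, job_B:*/11, job_C:*/11}
Op 5: register job_A */17 -> active={job_A:*/17, job_B:*/11, job_C:*/11}
Op 6: unregister job_B -> active={job_A:*/17, job_C:*/11}
Op 7: register job_B */2 -> active={job_A:*/17, job_B:*/2, job_C:*/11}
Op 8: unregister job_B -> active={job_A:*/17, job_C:*/11}
Op 9: unregister job_C -> active={job_A:*/17}
Op 10: unregister job_A -> active={}
Op 11: register job_A */7 -> active={job_A:*/7}
  job_A: interval 7, next fire after T=169 is 175
Earliest fire time = 175 (job job_A)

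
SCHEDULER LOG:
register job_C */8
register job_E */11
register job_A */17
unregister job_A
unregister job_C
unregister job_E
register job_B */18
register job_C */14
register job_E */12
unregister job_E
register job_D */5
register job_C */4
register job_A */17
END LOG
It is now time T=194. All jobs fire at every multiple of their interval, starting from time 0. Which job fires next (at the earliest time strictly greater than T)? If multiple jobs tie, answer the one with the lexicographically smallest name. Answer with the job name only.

Answer: job_D

Derivation:
Op 1: register job_C */8 -> active={job_C:*/8}
Op 2: register job_E */11 -> active={job_C:*/8, job_E:*/11}
Op 3: register job_A */17 -> active={job_A:*/17, job_C:*/8, job_E:*/11}
Op 4: unregister job_A -> active={job_C:*/8, job_E:*/11}
Op 5: unregister job_C -> active={job_E:*/11}
Op 6: unregister job_E -> active={}
Op 7: register job_B */18 -> active={job_B:*/18}
Op 8: register job_C */14 -> active={job_B:*/18, job_C:*/14}
Op 9: register job_E */12 -> active={job_B:*/18, job_C:*/14, job_E:*/12}
Op 10: unregister job_E -> active={job_B:*/18, job_C:*/14}
Op 11: register job_D */5 -> active={job_B:*/18, job_C:*/14, job_D:*/5}
Op 12: register job_C */4 -> active={job_B:*/18, job_C:*/4, job_D:*/5}
Op 13: register job_A */17 -> active={job_A:*/17, job_B:*/18, job_C:*/4, job_D:*/5}
  job_A: interval 17, next fire after T=194 is 204
  job_B: interval 18, next fire after T=194 is 198
  job_C: interval 4, next fire after T=194 is 196
  job_D: interval 5, next fire after T=194 is 195
Earliest = 195, winner (lex tiebreak) = job_D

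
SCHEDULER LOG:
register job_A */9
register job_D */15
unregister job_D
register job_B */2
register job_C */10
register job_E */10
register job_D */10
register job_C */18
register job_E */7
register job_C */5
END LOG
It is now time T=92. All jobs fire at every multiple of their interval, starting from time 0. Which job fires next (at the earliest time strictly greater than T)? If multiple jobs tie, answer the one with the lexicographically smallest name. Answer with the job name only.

Answer: job_B

Derivation:
Op 1: register job_A */9 -> active={job_A:*/9}
Op 2: register job_D */15 -> active={job_A:*/9, job_D:*/15}
Op 3: unregister job_D -> active={job_A:*/9}
Op 4: register job_B */2 -> active={job_A:*/9, job_B:*/2}
Op 5: register job_C */10 -> active={job_A:*/9, job_B:*/2, job_C:*/10}
Op 6: register job_E */10 -> active={job_A:*/9, job_B:*/2, job_C:*/10, job_E:*/10}
Op 7: register job_D */10 -> active={job_A:*/9, job_B:*/2, job_C:*/10, job_D:*/10, job_E:*/10}
Op 8: register job_C */18 -> active={job_A:*/9, job_B:*/2, job_C:*/18, job_D:*/10, job_E:*/10}
Op 9: register job_E */7 -> active={job_A:*/9, job_B:*/2, job_C:*/18, job_D:*/10, job_E:*/7}
Op 10: register job_C */5 -> active={job_A:*/9, job_B:*/2, job_C:*/5, job_D:*/10, job_E:*/7}
  job_A: interval 9, next fire after T=92 is 99
  job_B: interval 2, next fire after T=92 is 94
  job_C: interval 5, next fire after T=92 is 95
  job_D: interval 10, next fire after T=92 is 100
  job_E: interval 7, next fire after T=92 is 98
Earliest = 94, winner (lex tiebreak) = job_B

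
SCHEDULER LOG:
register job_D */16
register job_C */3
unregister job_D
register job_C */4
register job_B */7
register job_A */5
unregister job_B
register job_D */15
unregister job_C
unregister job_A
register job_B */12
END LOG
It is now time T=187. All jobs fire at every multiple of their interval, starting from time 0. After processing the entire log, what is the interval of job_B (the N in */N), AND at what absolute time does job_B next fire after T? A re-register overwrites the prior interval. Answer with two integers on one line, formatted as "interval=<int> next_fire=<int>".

Answer: interval=12 next_fire=192

Derivation:
Op 1: register job_D */16 -> active={job_D:*/16}
Op 2: register job_C */3 -> active={job_C:*/3, job_D:*/16}
Op 3: unregister job_D -> active={job_C:*/3}
Op 4: register job_C */4 -> active={job_C:*/4}
Op 5: register job_B */7 -> active={job_B:*/7, job_C:*/4}
Op 6: register job_A */5 -> active={job_A:*/5, job_B:*/7, job_C:*/4}
Op 7: unregister job_B -> active={job_A:*/5, job_C:*/4}
Op 8: register job_D */15 -> active={job_A:*/5, job_C:*/4, job_D:*/15}
Op 9: unregister job_C -> active={job_A:*/5, job_D:*/15}
Op 10: unregister job_A -> active={job_D:*/15}
Op 11: register job_B */12 -> active={job_B:*/12, job_D:*/15}
Final interval of job_B = 12
Next fire of job_B after T=187: (187//12+1)*12 = 192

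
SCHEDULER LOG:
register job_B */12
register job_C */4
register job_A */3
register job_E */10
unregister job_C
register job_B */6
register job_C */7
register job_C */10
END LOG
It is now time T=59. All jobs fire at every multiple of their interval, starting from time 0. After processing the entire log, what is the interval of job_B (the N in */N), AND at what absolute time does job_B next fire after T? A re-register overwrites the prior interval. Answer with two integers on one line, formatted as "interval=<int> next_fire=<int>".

Op 1: register job_B */12 -> active={job_B:*/12}
Op 2: register job_C */4 -> active={job_B:*/12, job_C:*/4}
Op 3: register job_A */3 -> active={job_A:*/3, job_B:*/12, job_C:*/4}
Op 4: register job_E */10 -> active={job_A:*/3, job_B:*/12, job_C:*/4, job_E:*/10}
Op 5: unregister job_C -> active={job_A:*/3, job_B:*/12, job_E:*/10}
Op 6: register job_B */6 -> active={job_A:*/3, job_B:*/6, job_E:*/10}
Op 7: register job_C */7 -> active={job_A:*/3, job_B:*/6, job_C:*/7, job_E:*/10}
Op 8: register job_C */10 -> active={job_A:*/3, job_B:*/6, job_C:*/10, job_E:*/10}
Final interval of job_B = 6
Next fire of job_B after T=59: (59//6+1)*6 = 60

Answer: interval=6 next_fire=60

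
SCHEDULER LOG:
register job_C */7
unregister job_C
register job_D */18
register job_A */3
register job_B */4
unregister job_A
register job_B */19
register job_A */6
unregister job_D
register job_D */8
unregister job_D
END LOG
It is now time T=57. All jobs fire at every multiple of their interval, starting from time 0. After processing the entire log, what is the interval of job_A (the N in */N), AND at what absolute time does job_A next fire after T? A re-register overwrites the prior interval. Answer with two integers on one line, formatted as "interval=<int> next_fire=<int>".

Answer: interval=6 next_fire=60

Derivation:
Op 1: register job_C */7 -> active={job_C:*/7}
Op 2: unregister job_C -> active={}
Op 3: register job_D */18 -> active={job_D:*/18}
Op 4: register job_A */3 -> active={job_A:*/3, job_D:*/18}
Op 5: register job_B */4 -> active={job_A:*/3, job_B:*/4, job_D:*/18}
Op 6: unregister job_A -> active={job_B:*/4, job_D:*/18}
Op 7: register job_B */19 -> active={job_B:*/19, job_D:*/18}
Op 8: register job_A */6 -> active={job_A:*/6, job_B:*/19, job_D:*/18}
Op 9: unregister job_D -> active={job_A:*/6, job_B:*/19}
Op 10: register job_D */8 -> active={job_A:*/6, job_B:*/19, job_D:*/8}
Op 11: unregister job_D -> active={job_A:*/6, job_B:*/19}
Final interval of job_A = 6
Next fire of job_A after T=57: (57//6+1)*6 = 60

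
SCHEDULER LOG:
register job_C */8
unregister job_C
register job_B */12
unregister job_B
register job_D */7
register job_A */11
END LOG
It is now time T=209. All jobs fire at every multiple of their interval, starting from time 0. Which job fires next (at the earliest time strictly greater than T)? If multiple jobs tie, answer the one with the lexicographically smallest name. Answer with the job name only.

Op 1: register job_C */8 -> active={job_C:*/8}
Op 2: unregister job_C -> active={}
Op 3: register job_B */12 -> active={job_B:*/12}
Op 4: unregister job_B -> active={}
Op 5: register job_D */7 -> active={job_D:*/7}
Op 6: register job_A */11 -> active={job_A:*/11, job_D:*/7}
  job_A: interval 11, next fire after T=209 is 220
  job_D: interval 7, next fire after T=209 is 210
Earliest = 210, winner (lex tiebreak) = job_D

Answer: job_D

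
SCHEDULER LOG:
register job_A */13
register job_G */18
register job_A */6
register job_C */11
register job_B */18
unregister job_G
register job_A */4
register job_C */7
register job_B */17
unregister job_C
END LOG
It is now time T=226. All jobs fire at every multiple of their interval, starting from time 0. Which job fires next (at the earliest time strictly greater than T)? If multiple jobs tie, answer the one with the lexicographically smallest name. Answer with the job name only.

Answer: job_A

Derivation:
Op 1: register job_A */13 -> active={job_A:*/13}
Op 2: register job_G */18 -> active={job_A:*/13, job_G:*/18}
Op 3: register job_A */6 -> active={job_A:*/6, job_G:*/18}
Op 4: register job_C */11 -> active={job_A:*/6, job_C:*/11, job_G:*/18}
Op 5: register job_B */18 -> active={job_A:*/6, job_B:*/18, job_C:*/11, job_G:*/18}
Op 6: unregister job_G -> active={job_A:*/6, job_B:*/18, job_C:*/11}
Op 7: register job_A */4 -> active={job_A:*/4, job_B:*/18, job_C:*/11}
Op 8: register job_C */7 -> active={job_A:*/4, job_B:*/18, job_C:*/7}
Op 9: register job_B */17 -> active={job_A:*/4, job_B:*/17, job_C:*/7}
Op 10: unregister job_C -> active={job_A:*/4, job_B:*/17}
  job_A: interval 4, next fire after T=226 is 228
  job_B: interval 17, next fire after T=226 is 238
Earliest = 228, winner (lex tiebreak) = job_A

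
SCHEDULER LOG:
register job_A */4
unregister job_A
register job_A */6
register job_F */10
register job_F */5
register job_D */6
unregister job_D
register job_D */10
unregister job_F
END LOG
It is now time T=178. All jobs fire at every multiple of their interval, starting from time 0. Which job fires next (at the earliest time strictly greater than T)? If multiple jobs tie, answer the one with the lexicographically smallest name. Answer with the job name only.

Op 1: register job_A */4 -> active={job_A:*/4}
Op 2: unregister job_A -> active={}
Op 3: register job_A */6 -> active={job_A:*/6}
Op 4: register job_F */10 -> active={job_A:*/6, job_F:*/10}
Op 5: register job_F */5 -> active={job_A:*/6, job_F:*/5}
Op 6: register job_D */6 -> active={job_A:*/6, job_D:*/6, job_F:*/5}
Op 7: unregister job_D -> active={job_A:*/6, job_F:*/5}
Op 8: register job_D */10 -> active={job_A:*/6, job_D:*/10, job_F:*/5}
Op 9: unregister job_F -> active={job_A:*/6, job_D:*/10}
  job_A: interval 6, next fire after T=178 is 180
  job_D: interval 10, next fire after T=178 is 180
Earliest = 180, winner (lex tiebreak) = job_A

Answer: job_A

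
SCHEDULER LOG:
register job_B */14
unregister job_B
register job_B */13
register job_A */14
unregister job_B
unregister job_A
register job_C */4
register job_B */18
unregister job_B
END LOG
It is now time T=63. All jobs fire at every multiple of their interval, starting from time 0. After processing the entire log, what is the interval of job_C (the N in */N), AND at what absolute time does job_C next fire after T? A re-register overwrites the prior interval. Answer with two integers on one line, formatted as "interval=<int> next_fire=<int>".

Op 1: register job_B */14 -> active={job_B:*/14}
Op 2: unregister job_B -> active={}
Op 3: register job_B */13 -> active={job_B:*/13}
Op 4: register job_A */14 -> active={job_A:*/14, job_B:*/13}
Op 5: unregister job_B -> active={job_A:*/14}
Op 6: unregister job_A -> active={}
Op 7: register job_C */4 -> active={job_C:*/4}
Op 8: register job_B */18 -> active={job_B:*/18, job_C:*/4}
Op 9: unregister job_B -> active={job_C:*/4}
Final interval of job_C = 4
Next fire of job_C after T=63: (63//4+1)*4 = 64

Answer: interval=4 next_fire=64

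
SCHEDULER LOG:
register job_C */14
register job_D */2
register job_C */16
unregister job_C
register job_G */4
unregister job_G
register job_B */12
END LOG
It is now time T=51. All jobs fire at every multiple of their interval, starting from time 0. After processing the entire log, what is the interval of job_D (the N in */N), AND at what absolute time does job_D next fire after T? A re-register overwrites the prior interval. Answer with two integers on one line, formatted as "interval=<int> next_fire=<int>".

Op 1: register job_C */14 -> active={job_C:*/14}
Op 2: register job_D */2 -> active={job_C:*/14, job_D:*/2}
Op 3: register job_C */16 -> active={job_C:*/16, job_D:*/2}
Op 4: unregister job_C -> active={job_D:*/2}
Op 5: register job_G */4 -> active={job_D:*/2, job_G:*/4}
Op 6: unregister job_G -> active={job_D:*/2}
Op 7: register job_B */12 -> active={job_B:*/12, job_D:*/2}
Final interval of job_D = 2
Next fire of job_D after T=51: (51//2+1)*2 = 52

Answer: interval=2 next_fire=52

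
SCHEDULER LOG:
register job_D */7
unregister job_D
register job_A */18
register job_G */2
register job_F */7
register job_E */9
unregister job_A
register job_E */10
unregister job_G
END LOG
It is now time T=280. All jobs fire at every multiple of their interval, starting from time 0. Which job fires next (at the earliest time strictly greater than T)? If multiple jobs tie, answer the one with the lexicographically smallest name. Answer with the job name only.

Answer: job_F

Derivation:
Op 1: register job_D */7 -> active={job_D:*/7}
Op 2: unregister job_D -> active={}
Op 3: register job_A */18 -> active={job_A:*/18}
Op 4: register job_G */2 -> active={job_A:*/18, job_G:*/2}
Op 5: register job_F */7 -> active={job_A:*/18, job_F:*/7, job_G:*/2}
Op 6: register job_E */9 -> active={job_A:*/18, job_E:*/9, job_F:*/7, job_G:*/2}
Op 7: unregister job_A -> active={job_E:*/9, job_F:*/7, job_G:*/2}
Op 8: register job_E */10 -> active={job_E:*/10, job_F:*/7, job_G:*/2}
Op 9: unregister job_G -> active={job_E:*/10, job_F:*/7}
  job_E: interval 10, next fire after T=280 is 290
  job_F: interval 7, next fire after T=280 is 287
Earliest = 287, winner (lex tiebreak) = job_F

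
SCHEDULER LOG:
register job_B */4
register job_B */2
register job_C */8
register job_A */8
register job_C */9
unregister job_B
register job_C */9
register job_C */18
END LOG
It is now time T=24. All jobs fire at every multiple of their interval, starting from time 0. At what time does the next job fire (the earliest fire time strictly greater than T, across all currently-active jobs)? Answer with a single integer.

Op 1: register job_B */4 -> active={job_B:*/4}
Op 2: register job_B */2 -> active={job_B:*/2}
Op 3: register job_C */8 -> active={job_B:*/2, job_C:*/8}
Op 4: register job_A */8 -> active={job_A:*/8, job_B:*/2, job_C:*/8}
Op 5: register job_C */9 -> active={job_A:*/8, job_B:*/2, job_C:*/9}
Op 6: unregister job_B -> active={job_A:*/8, job_C:*/9}
Op 7: register job_C */9 -> active={job_A:*/8, job_C:*/9}
Op 8: register job_C */18 -> active={job_A:*/8, job_C:*/18}
  job_A: interval 8, next fire after T=24 is 32
  job_C: interval 18, next fire after T=24 is 36
Earliest fire time = 32 (job job_A)

Answer: 32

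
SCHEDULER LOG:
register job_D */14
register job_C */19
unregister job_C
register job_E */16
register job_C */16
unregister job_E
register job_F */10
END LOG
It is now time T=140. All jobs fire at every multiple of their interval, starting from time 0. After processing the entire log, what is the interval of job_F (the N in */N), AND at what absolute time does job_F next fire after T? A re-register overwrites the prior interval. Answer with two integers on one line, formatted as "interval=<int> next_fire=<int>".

Op 1: register job_D */14 -> active={job_D:*/14}
Op 2: register job_C */19 -> active={job_C:*/19, job_D:*/14}
Op 3: unregister job_C -> active={job_D:*/14}
Op 4: register job_E */16 -> active={job_D:*/14, job_E:*/16}
Op 5: register job_C */16 -> active={job_C:*/16, job_D:*/14, job_E:*/16}
Op 6: unregister job_E -> active={job_C:*/16, job_D:*/14}
Op 7: register job_F */10 -> active={job_C:*/16, job_D:*/14, job_F:*/10}
Final interval of job_F = 10
Next fire of job_F after T=140: (140//10+1)*10 = 150

Answer: interval=10 next_fire=150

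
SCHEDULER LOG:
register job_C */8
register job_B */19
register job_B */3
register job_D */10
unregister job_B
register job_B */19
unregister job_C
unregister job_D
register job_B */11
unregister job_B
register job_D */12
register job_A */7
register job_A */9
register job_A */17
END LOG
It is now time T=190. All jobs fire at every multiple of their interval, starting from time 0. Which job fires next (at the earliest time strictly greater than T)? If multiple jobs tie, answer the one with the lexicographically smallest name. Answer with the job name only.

Op 1: register job_C */8 -> active={job_C:*/8}
Op 2: register job_B */19 -> active={job_B:*/19, job_C:*/8}
Op 3: register job_B */3 -> active={job_B:*/3, job_C:*/8}
Op 4: register job_D */10 -> active={job_B:*/3, job_C:*/8, job_D:*/10}
Op 5: unregister job_B -> active={job_C:*/8, job_D:*/10}
Op 6: register job_B */19 -> active={job_B:*/19, job_C:*/8, job_D:*/10}
Op 7: unregister job_C -> active={job_B:*/19, job_D:*/10}
Op 8: unregister job_D -> active={job_B:*/19}
Op 9: register job_B */11 -> active={job_B:*/11}
Op 10: unregister job_B -> active={}
Op 11: register job_D */12 -> active={job_D:*/12}
Op 12: register job_A */7 -> active={job_A:*/7, job_D:*/12}
Op 13: register job_A */9 -> active={job_A:*/9, job_D:*/12}
Op 14: register job_A */17 -> active={job_A:*/17, job_D:*/12}
  job_A: interval 17, next fire after T=190 is 204
  job_D: interval 12, next fire after T=190 is 192
Earliest = 192, winner (lex tiebreak) = job_D

Answer: job_D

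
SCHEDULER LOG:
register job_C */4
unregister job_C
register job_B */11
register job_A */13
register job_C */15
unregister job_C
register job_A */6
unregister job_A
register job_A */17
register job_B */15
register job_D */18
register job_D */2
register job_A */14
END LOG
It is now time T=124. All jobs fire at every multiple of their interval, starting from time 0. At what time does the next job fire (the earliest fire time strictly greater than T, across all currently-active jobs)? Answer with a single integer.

Answer: 126

Derivation:
Op 1: register job_C */4 -> active={job_C:*/4}
Op 2: unregister job_C -> active={}
Op 3: register job_B */11 -> active={job_B:*/11}
Op 4: register job_A */13 -> active={job_A:*/13, job_B:*/11}
Op 5: register job_C */15 -> active={job_A:*/13, job_B:*/11, job_C:*/15}
Op 6: unregister job_C -> active={job_A:*/13, job_B:*/11}
Op 7: register job_A */6 -> active={job_A:*/6, job_B:*/11}
Op 8: unregister job_A -> active={job_B:*/11}
Op 9: register job_A */17 -> active={job_A:*/17, job_B:*/11}
Op 10: register job_B */15 -> active={job_A:*/17, job_B:*/15}
Op 11: register job_D */18 -> active={job_A:*/17, job_B:*/15, job_D:*/18}
Op 12: register job_D */2 -> active={job_A:*/17, job_B:*/15, job_D:*/2}
Op 13: register job_A */14 -> active={job_A:*/14, job_B:*/15, job_D:*/2}
  job_A: interval 14, next fire after T=124 is 126
  job_B: interval 15, next fire after T=124 is 135
  job_D: interval 2, next fire after T=124 is 126
Earliest fire time = 126 (job job_A)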